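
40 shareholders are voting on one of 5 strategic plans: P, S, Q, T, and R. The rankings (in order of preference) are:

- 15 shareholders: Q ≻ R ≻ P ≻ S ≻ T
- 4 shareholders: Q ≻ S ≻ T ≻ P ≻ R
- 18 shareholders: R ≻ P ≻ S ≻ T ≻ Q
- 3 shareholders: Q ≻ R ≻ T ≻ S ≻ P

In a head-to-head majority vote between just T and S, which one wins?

Voters preferring T to S: 3; preferring S to T: 37.
S wins the head-to-head.

S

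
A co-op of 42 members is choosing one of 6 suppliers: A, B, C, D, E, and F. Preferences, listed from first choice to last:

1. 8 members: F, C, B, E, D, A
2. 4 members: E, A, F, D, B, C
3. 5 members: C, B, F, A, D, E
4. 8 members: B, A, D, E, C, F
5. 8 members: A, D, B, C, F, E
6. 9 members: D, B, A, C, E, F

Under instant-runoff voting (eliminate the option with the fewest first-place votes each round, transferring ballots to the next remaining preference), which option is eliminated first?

Round 1: A 8, B 8, C 5, D 9, E 4, F 8. Eliminate E.

E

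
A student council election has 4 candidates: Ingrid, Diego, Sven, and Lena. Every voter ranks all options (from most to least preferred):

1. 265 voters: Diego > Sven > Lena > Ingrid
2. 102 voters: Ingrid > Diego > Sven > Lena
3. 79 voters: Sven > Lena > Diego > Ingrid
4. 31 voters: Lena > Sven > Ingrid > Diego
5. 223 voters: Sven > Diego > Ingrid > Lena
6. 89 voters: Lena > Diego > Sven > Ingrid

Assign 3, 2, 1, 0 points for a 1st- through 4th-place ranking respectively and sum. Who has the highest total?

Diego

Ingrid: 265·0 + 102·3 + 79·0 + 31·1 + 223·1 + 89·0 = 560
Diego: 265·3 + 102·2 + 79·1 + 31·0 + 223·2 + 89·2 = 1702
Sven: 265·2 + 102·1 + 79·3 + 31·2 + 223·3 + 89·1 = 1689
Lena: 265·1 + 102·0 + 79·2 + 31·3 + 223·0 + 89·3 = 783
Diego has the highest Borda score (1702).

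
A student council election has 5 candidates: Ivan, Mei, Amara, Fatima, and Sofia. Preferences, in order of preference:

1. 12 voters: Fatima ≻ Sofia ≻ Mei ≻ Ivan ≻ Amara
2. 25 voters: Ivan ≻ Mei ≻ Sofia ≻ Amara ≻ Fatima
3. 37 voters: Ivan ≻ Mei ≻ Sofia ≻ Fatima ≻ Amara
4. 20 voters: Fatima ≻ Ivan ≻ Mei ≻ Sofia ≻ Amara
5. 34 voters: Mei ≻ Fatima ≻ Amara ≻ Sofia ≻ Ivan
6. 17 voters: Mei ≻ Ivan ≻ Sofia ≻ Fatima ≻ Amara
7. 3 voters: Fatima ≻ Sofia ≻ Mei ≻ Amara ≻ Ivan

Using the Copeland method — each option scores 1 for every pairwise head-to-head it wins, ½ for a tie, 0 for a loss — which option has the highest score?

Ivan

Ivan: beats Mei, Amara, Fatima, and Sofia → score 4.
Mei: beats Amara, Fatima, and Sofia; loses to Ivan → score 3.
Amara: loses to Ivan, Mei, Fatima, and Sofia → score 0.
Fatima: beats Amara; loses to Ivan, Mei, and Sofia → score 1.
Sofia: beats Amara and Fatima; loses to Ivan and Mei → score 2.
Ivan has the best pairwise record.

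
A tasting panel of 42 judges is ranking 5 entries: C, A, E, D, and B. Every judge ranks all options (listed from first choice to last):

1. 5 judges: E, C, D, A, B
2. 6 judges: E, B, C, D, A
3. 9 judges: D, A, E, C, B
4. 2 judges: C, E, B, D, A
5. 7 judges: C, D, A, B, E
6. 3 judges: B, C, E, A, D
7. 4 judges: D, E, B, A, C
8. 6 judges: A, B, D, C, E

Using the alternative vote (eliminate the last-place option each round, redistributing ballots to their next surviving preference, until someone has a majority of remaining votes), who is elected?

Round 1: C 9, A 6, E 11, D 13, B 3. Eliminate B.
Round 2: C 12, A 6, E 11, D 13. Eliminate A.
Round 3: C 12, E 11, D 19. Eliminate E.
Round 4: C 23, D 19. C has a majority.

C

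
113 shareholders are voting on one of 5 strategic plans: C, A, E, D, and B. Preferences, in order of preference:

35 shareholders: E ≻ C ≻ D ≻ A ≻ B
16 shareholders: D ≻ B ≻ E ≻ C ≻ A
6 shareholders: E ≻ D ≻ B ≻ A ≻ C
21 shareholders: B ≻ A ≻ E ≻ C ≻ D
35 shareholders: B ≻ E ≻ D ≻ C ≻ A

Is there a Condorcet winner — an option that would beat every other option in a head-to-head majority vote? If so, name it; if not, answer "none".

Checking pairwise contests:
E beats C 113–0.
C beats A 86–27.
B beats E 72–41.
E beats D 97–16.
D beats B 57–56.
Every option loses at least one head-to-head, so there is no Condorcet winner.

none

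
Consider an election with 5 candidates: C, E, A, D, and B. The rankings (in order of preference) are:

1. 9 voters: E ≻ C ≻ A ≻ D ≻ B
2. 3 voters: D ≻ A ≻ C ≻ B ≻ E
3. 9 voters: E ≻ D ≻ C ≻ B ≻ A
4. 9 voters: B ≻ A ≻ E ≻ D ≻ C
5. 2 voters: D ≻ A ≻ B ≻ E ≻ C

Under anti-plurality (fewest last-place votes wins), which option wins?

Last-place votes: C 11, E 3, A 9, D 0, B 9.
D is ranked last by the fewest voters, so D wins.

D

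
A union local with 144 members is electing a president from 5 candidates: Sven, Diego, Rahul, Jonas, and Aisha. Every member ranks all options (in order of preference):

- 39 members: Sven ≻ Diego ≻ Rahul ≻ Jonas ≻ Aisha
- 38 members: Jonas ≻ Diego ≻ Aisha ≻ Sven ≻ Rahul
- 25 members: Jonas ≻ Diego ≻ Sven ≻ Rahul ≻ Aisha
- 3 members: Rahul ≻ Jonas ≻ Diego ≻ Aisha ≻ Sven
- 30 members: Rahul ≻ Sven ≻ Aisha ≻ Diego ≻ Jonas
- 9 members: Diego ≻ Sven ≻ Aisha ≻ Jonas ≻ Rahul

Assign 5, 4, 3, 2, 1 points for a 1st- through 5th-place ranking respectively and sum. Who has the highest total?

Sven: 39·5 + 38·2 + 25·3 + 3·1 + 30·4 + 9·4 = 505
Diego: 39·4 + 38·4 + 25·4 + 3·3 + 30·2 + 9·5 = 522
Rahul: 39·3 + 38·1 + 25·2 + 3·5 + 30·5 + 9·1 = 379
Jonas: 39·2 + 38·5 + 25·5 + 3·4 + 30·1 + 9·2 = 453
Aisha: 39·1 + 38·3 + 25·1 + 3·2 + 30·3 + 9·3 = 301
Diego has the highest Borda score (522).

Diego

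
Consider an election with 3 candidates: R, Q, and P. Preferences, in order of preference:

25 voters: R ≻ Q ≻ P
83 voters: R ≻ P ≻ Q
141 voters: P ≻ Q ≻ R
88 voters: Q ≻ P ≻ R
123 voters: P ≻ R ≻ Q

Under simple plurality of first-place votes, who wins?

First-place votes: R 108, Q 88, P 264.
P has the most first-place votes.

P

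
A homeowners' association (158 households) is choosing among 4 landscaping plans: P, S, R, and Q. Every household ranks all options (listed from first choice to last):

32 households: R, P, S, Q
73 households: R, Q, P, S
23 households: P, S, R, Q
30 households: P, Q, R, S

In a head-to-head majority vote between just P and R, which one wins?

R

Voters preferring P to R: 53; preferring R to P: 105.
R wins the head-to-head.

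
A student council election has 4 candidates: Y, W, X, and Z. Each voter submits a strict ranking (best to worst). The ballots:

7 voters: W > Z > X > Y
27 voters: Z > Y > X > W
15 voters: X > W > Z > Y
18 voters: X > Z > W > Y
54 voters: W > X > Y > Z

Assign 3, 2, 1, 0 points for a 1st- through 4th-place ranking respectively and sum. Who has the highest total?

Y: 7·0 + 27·2 + 15·0 + 18·0 + 54·1 = 108
W: 7·3 + 27·0 + 15·2 + 18·1 + 54·3 = 231
X: 7·1 + 27·1 + 15·3 + 18·3 + 54·2 = 241
Z: 7·2 + 27·3 + 15·1 + 18·2 + 54·0 = 146
X has the highest Borda score (241).

X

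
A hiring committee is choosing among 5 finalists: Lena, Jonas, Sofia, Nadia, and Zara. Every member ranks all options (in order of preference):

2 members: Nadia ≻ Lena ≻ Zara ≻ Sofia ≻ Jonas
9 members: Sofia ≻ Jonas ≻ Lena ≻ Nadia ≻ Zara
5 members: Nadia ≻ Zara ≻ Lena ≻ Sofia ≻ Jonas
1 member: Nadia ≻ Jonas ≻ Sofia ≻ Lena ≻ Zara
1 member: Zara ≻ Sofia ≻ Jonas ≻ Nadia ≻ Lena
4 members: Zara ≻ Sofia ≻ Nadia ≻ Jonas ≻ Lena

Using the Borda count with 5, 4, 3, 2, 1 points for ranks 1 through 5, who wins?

Sofia

Lena: 2·4 + 9·3 + 5·3 + 1·2 + 1·1 + 4·1 = 57
Jonas: 2·1 + 9·4 + 5·1 + 1·4 + 1·3 + 4·2 = 58
Sofia: 2·2 + 9·5 + 5·2 + 1·3 + 1·4 + 4·4 = 82
Nadia: 2·5 + 9·2 + 5·5 + 1·5 + 1·2 + 4·3 = 72
Zara: 2·3 + 9·1 + 5·4 + 1·1 + 1·5 + 4·5 = 61
Sofia has the highest Borda score (82).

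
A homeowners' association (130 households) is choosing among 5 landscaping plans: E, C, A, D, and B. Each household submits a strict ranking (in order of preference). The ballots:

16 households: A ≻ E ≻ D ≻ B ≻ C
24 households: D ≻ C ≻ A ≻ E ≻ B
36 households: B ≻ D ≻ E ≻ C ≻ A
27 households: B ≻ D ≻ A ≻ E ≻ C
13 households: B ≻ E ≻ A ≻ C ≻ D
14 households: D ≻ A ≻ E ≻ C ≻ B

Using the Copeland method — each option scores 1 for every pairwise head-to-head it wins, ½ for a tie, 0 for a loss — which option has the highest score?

E: beats C; loses to A, D, and B → score 1.
C: loses to E, A, D, and B → score 0.
A: beats E and C; loses to D and B → score 2.
D: beats E, C, and A; loses to B → score 3.
B: beats E, C, A, and D → score 4.
B has the best pairwise record.

B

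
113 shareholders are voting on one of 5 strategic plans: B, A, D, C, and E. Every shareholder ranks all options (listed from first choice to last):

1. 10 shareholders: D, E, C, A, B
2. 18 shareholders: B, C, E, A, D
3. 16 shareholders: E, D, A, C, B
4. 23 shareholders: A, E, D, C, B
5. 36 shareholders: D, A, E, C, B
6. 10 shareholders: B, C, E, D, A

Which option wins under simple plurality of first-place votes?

First-place votes: B 28, A 23, D 46, C 0, E 16.
D has the most first-place votes.

D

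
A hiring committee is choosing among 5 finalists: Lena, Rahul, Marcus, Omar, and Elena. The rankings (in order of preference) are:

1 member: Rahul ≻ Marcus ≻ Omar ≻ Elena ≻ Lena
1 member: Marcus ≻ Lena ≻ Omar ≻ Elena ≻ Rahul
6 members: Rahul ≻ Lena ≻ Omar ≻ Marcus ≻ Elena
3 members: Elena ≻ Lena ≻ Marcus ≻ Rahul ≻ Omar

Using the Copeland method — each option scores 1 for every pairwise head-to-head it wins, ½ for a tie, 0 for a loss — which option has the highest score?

Lena: beats Marcus, Omar, and Elena; loses to Rahul → score 3.
Rahul: beats Lena, Marcus, Omar, and Elena → score 4.
Marcus: beats Elena; loses to Lena, Rahul, and Omar → score 1.
Omar: beats Marcus and Elena; loses to Lena and Rahul → score 2.
Elena: loses to Lena, Rahul, Marcus, and Omar → score 0.
Rahul has the best pairwise record.

Rahul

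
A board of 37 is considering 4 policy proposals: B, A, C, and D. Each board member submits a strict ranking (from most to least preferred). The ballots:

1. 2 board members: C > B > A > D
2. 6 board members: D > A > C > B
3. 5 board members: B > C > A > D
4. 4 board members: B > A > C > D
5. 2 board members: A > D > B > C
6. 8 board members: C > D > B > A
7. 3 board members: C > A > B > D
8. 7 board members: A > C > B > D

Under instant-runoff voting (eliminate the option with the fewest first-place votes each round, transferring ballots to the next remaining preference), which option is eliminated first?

D

Round 1: B 9, A 9, C 13, D 6. Eliminate D.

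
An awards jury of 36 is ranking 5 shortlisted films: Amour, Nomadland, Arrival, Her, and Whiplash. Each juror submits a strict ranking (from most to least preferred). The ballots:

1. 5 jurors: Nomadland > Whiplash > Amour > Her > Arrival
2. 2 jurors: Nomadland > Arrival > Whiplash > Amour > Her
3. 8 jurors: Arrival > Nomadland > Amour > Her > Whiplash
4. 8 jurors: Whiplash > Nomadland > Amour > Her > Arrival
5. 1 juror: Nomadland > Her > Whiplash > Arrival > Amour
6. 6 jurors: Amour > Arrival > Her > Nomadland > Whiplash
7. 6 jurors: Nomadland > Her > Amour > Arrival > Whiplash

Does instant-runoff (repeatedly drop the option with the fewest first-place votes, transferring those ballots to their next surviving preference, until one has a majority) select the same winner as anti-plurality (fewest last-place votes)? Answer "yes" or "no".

yes

Instant-runoff — R1 Amour 6, Nomadland 14, Arrival 8, Her 0, Whiplash 8 (Her out); R2 Amour 6, Nomadland 14, Arrival 8, Whiplash 8 (Amour out); R3 Nomadland 14, Arrival 14, Whiplash 8 (Whiplash out); R4 Nomadland 22, Arrival 14 (Nomadland winner). Winner: Nomadland.
Anti-plurality — last-place votes: Amour 1, Nomadland 0, Arrival 13, Her 2, Whiplash 20. Winner: Nomadland.
The two methods agree.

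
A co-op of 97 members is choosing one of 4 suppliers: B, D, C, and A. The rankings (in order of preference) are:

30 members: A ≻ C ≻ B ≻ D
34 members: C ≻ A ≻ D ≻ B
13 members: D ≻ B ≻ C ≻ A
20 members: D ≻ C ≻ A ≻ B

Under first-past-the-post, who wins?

First-place votes: B 0, D 33, C 34, A 30.
C has the most first-place votes.

C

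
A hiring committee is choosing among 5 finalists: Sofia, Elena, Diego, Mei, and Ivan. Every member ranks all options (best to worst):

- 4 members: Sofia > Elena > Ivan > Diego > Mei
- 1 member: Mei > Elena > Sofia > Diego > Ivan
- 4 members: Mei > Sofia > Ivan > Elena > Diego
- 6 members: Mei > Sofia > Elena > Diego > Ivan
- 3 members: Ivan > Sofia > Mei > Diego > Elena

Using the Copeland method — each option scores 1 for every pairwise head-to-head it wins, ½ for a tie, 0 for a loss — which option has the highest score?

Sofia: beats Elena, Diego, and Ivan; loses to Mei → score 3.
Elena: beats Diego and Ivan; loses to Sofia and Mei → score 2.
Diego: loses to Sofia, Elena, Mei, and Ivan → score 0.
Mei: beats Sofia, Elena, Diego, and Ivan → score 4.
Ivan: beats Diego; loses to Sofia, Elena, and Mei → score 1.
Mei has the best pairwise record.

Mei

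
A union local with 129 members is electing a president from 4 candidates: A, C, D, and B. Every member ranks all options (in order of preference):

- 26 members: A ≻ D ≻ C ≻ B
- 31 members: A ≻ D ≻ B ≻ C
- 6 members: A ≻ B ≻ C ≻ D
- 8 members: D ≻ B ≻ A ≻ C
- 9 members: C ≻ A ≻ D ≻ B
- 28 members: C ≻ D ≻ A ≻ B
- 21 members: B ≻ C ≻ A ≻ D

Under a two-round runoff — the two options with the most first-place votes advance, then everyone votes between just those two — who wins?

A

Round 1 first-place votes: A 63, C 37, D 8, B 21.
A and C advance.
Runoff: A is preferred to C by 71 voters; C by 58.
A wins the runoff.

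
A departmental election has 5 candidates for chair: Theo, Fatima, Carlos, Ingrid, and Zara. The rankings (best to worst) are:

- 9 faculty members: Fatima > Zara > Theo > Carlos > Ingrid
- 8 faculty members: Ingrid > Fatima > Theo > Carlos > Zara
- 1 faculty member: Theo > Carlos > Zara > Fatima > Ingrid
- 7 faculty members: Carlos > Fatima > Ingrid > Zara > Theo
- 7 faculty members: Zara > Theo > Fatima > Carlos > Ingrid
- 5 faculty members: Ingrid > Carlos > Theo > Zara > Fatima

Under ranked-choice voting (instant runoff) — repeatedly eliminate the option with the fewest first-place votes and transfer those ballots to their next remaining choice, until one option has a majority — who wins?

Fatima

Round 1: Theo 1, Fatima 9, Carlos 7, Ingrid 13, Zara 7. Eliminate Theo.
Round 2: Fatima 9, Carlos 8, Ingrid 13, Zara 7. Eliminate Zara.
Round 3: Fatima 16, Carlos 8, Ingrid 13. Eliminate Carlos.
Round 4: Fatima 24, Ingrid 13. Fatima has a majority.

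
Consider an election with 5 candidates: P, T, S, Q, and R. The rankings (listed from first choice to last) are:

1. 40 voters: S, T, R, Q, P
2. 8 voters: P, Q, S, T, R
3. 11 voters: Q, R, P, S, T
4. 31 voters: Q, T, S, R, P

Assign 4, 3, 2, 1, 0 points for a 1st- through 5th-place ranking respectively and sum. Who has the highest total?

P: 40·0 + 8·4 + 11·2 + 31·0 = 54
T: 40·3 + 8·1 + 11·0 + 31·3 = 221
S: 40·4 + 8·2 + 11·1 + 31·2 = 249
Q: 40·1 + 8·3 + 11·4 + 31·4 = 232
R: 40·2 + 8·0 + 11·3 + 31·1 = 144
S has the highest Borda score (249).

S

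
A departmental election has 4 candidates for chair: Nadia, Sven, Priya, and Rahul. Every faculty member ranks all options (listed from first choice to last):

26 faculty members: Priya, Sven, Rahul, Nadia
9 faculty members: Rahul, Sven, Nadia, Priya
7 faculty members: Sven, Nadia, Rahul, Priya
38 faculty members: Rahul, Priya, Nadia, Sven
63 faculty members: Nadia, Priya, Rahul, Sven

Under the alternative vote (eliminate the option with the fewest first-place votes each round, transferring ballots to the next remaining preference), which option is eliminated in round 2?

Round 1: Nadia 63, Sven 7, Priya 26, Rahul 47. Eliminate Sven.
Round 2: Nadia 70, Priya 26, Rahul 47. Eliminate Priya.

Priya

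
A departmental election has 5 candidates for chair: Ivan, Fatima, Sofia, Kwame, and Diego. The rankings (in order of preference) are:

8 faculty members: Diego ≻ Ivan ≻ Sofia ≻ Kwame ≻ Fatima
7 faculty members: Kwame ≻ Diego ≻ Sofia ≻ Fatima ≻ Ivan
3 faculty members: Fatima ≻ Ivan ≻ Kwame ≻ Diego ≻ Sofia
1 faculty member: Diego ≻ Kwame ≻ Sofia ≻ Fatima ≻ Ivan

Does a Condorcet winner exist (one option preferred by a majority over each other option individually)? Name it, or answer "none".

none

Checking pairwise contests:
Fatima beats Ivan 11–8.
Sofia beats Fatima 16–3.
Ivan beats Sofia 11–8.
Ivan beats Kwame 11–8.
Kwame beats Diego 10–9.
Every option loses at least one head-to-head, so there is no Condorcet winner.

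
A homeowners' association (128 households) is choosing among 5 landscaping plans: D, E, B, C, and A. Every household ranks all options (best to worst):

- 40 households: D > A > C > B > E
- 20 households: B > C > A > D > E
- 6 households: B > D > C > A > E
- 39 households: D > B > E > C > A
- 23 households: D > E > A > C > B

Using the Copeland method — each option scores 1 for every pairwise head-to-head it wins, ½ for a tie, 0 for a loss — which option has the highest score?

D: beats E, B, C, and A → score 4.
E: loses to D, B, C, and A → score 0.
B: beats E, C, and A; loses to D → score 3.
C: beats E and A; loses to D and B → score 2.
A: beats E; loses to D, B, and C → score 1.
D has the best pairwise record.

D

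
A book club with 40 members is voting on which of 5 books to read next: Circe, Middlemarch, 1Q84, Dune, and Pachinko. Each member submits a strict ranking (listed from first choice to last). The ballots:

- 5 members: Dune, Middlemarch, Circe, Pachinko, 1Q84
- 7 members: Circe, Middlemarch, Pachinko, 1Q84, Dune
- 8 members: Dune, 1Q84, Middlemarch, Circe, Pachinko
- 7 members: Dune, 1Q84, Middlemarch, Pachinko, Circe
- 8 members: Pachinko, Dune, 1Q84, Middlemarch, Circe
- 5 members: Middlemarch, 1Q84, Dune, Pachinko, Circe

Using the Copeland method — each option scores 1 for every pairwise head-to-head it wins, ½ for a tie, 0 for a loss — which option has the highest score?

Circe: ties Pachinko; loses to Middlemarch, 1Q84, and Dune → score 0.5.
Middlemarch: beats Circe and Pachinko; loses to 1Q84 and Dune → score 2.
1Q84: beats Circe and Middlemarch; ties Pachinko; loses to Dune → score 2.5.
Dune: beats Circe, Middlemarch, 1Q84, and Pachinko → score 4.
Pachinko: ties Circe and 1Q84; loses to Middlemarch and Dune → score 1.
Dune has the best pairwise record.

Dune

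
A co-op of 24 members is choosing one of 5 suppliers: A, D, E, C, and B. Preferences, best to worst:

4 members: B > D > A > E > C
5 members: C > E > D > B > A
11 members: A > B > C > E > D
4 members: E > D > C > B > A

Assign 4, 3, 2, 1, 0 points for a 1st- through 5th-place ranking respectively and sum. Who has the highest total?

B

A: 4·2 + 5·0 + 11·4 + 4·0 = 52
D: 4·3 + 5·2 + 11·0 + 4·3 = 34
E: 4·1 + 5·3 + 11·1 + 4·4 = 46
C: 4·0 + 5·4 + 11·2 + 4·2 = 50
B: 4·4 + 5·1 + 11·3 + 4·1 = 58
B has the highest Borda score (58).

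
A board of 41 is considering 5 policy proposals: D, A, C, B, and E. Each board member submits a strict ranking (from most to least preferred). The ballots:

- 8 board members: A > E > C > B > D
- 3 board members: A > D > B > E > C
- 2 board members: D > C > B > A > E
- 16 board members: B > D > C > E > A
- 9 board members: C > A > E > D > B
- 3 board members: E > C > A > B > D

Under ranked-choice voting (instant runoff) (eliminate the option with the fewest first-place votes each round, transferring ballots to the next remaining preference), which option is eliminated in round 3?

A

Round 1: D 2, A 11, C 9, B 16, E 3. Eliminate D.
Round 2: A 11, C 11, B 16, E 3. Eliminate E.
Round 3: A 11, C 14, B 16. Eliminate A.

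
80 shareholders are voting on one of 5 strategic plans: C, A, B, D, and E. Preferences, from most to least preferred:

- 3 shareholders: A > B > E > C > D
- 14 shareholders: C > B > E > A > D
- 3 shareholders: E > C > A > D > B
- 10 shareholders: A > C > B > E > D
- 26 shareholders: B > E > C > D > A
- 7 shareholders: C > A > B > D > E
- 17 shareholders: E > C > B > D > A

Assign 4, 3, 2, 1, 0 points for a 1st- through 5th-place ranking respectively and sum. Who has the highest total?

C: 3·1 + 14·4 + 3·3 + 10·3 + 26·2 + 7·4 + 17·3 = 229
A: 3·4 + 14·1 + 3·2 + 10·4 + 26·0 + 7·3 + 17·0 = 93
B: 3·3 + 14·3 + 3·0 + 10·2 + 26·4 + 7·2 + 17·2 = 223
D: 3·0 + 14·0 + 3·1 + 10·0 + 26·1 + 7·1 + 17·1 = 53
E: 3·2 + 14·2 + 3·4 + 10·1 + 26·3 + 7·0 + 17·4 = 202
C has the highest Borda score (229).

C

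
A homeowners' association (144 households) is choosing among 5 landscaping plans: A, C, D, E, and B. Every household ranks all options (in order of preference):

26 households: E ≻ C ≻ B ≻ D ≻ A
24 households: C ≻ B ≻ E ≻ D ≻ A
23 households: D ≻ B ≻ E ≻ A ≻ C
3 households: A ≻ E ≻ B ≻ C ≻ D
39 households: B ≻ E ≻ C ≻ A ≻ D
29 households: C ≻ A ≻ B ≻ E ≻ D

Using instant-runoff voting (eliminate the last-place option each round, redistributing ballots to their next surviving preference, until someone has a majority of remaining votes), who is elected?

Round 1: A 3, C 53, D 23, E 26, B 39. Eliminate A.
Round 2: C 53, D 23, E 29, B 39. Eliminate D.
Round 3: C 53, E 29, B 62. Eliminate E.
Round 4: C 79, B 65. C has a majority.

C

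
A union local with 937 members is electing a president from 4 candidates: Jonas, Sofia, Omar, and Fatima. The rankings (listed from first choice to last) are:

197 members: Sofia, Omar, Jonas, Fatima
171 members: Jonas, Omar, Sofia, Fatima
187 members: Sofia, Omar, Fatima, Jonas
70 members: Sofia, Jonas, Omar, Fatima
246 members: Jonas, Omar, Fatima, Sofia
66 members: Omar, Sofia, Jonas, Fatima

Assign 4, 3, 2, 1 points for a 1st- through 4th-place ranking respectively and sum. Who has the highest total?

Omar

Jonas: 197·2 + 171·4 + 187·1 + 70·3 + 246·4 + 66·2 = 2591
Sofia: 197·4 + 171·2 + 187·4 + 70·4 + 246·1 + 66·3 = 2602
Omar: 197·3 + 171·3 + 187·3 + 70·2 + 246·3 + 66·4 = 2807
Fatima: 197·1 + 171·1 + 187·2 + 70·1 + 246·2 + 66·1 = 1370
Omar has the highest Borda score (2807).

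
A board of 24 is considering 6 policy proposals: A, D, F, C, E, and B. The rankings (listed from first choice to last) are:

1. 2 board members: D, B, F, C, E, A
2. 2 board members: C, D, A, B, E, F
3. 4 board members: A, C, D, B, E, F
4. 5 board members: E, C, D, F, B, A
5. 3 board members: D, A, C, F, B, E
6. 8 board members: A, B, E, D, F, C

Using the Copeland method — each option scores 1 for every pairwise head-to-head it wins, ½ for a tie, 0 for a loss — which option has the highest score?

A

A: beats F, C, E, and B; ties D → score 4.5.
D: beats F, C, and B; ties A; loses to E → score 3.5.
F: loses to A, D, C, E, and B → score 0.
C: beats F and B; loses to A, D, and E → score 2.
E: beats D, F, and C; loses to A and B → score 3.
B: beats F and E; loses to A, D, and C → score 2.
A has the best pairwise record.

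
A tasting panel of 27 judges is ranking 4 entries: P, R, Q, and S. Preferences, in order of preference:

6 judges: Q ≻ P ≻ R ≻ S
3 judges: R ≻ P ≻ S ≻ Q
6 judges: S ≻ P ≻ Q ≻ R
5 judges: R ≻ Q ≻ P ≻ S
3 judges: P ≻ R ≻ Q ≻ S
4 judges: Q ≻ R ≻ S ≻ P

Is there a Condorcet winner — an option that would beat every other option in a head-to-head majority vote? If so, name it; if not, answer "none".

Q vs P: 15–12 for Q.
Q vs R: 16–11 for Q.
Q vs S: 18–9 for Q.
Q beats every other option head-to-head.

Q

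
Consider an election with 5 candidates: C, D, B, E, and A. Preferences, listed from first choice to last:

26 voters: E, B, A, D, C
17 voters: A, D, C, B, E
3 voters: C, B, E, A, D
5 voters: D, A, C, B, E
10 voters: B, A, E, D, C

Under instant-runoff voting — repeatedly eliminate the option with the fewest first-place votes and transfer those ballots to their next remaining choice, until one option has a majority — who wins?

A

Round 1: C 3, D 5, B 10, E 26, A 17. Eliminate C.
Round 2: D 5, B 13, E 26, A 17. Eliminate D.
Round 3: B 13, E 26, A 22. Eliminate B.
Round 4: E 29, A 32. A has a majority.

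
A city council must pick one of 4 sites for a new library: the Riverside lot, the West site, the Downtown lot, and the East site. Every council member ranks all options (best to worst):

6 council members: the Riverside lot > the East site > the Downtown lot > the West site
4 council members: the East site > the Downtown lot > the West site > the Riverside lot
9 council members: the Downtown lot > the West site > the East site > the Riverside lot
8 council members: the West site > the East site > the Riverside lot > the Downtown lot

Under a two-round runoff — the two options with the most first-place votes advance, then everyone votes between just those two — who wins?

Round 1 first-place votes: the Riverside lot 6, the West site 8, the Downtown lot 9, the East site 4.
the Downtown lot and the West site advance.
Runoff: the Downtown lot is preferred to the West site by 19 voters; the West site by 8.
the Downtown lot wins the runoff.

the Downtown lot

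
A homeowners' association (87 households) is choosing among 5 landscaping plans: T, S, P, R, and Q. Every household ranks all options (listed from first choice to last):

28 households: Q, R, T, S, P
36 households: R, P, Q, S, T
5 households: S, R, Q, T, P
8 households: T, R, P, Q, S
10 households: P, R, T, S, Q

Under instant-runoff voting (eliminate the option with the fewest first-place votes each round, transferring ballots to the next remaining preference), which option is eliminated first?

S

Round 1: T 8, S 5, P 10, R 36, Q 28. Eliminate S.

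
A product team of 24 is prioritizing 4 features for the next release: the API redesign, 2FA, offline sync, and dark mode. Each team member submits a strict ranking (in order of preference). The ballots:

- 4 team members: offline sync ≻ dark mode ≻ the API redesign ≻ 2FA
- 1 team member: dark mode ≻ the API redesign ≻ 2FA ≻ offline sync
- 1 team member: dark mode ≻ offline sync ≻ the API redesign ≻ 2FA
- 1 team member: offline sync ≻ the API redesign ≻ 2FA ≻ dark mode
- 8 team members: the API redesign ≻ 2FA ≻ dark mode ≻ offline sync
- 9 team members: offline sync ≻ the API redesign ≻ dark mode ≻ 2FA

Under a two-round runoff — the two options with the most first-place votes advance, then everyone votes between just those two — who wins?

Round 1 first-place votes: the API redesign 8, 2FA 0, offline sync 14, dark mode 2.
offline sync and the API redesign advance.
Runoff: offline sync is preferred to the API redesign by 15 voters; the API redesign by 9.
offline sync wins the runoff.

offline sync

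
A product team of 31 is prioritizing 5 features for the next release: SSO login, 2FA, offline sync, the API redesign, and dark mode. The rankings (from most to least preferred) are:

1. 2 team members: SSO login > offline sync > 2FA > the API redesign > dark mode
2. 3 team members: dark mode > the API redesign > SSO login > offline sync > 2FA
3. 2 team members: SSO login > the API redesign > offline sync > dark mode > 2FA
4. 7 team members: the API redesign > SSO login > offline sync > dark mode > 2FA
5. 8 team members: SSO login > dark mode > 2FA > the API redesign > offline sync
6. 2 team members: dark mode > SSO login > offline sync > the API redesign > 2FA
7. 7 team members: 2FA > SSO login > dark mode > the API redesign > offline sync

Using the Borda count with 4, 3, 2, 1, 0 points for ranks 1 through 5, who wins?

SSO login: 2·4 + 3·2 + 2·4 + 7·3 + 8·4 + 2·3 + 7·3 = 102
2FA: 2·2 + 3·0 + 2·0 + 7·0 + 8·2 + 2·0 + 7·4 = 48
offline sync: 2·3 + 3·1 + 2·2 + 7·2 + 8·0 + 2·2 + 7·0 = 31
the API redesign: 2·1 + 3·3 + 2·3 + 7·4 + 8·1 + 2·1 + 7·1 = 62
dark mode: 2·0 + 3·4 + 2·1 + 7·1 + 8·3 + 2·4 + 7·2 = 67
SSO login has the highest Borda score (102).

SSO login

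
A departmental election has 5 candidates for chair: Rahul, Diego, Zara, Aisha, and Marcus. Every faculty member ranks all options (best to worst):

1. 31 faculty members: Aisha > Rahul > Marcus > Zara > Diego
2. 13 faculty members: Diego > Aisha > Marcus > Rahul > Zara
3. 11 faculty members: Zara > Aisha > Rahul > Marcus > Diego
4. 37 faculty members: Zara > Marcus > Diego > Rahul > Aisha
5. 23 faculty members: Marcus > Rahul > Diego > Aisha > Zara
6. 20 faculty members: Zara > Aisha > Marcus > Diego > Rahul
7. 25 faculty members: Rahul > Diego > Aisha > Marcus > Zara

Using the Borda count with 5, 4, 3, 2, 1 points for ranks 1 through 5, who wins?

Marcus

Rahul: 31·4 + 13·2 + 11·3 + 37·2 + 23·4 + 20·1 + 25·5 = 494
Diego: 31·1 + 13·5 + 11·1 + 37·3 + 23·3 + 20·2 + 25·4 = 427
Zara: 31·2 + 13·1 + 11·5 + 37·5 + 23·1 + 20·5 + 25·1 = 463
Aisha: 31·5 + 13·4 + 11·4 + 37·1 + 23·2 + 20·4 + 25·3 = 489
Marcus: 31·3 + 13·3 + 11·2 + 37·4 + 23·5 + 20·3 + 25·2 = 527
Marcus has the highest Borda score (527).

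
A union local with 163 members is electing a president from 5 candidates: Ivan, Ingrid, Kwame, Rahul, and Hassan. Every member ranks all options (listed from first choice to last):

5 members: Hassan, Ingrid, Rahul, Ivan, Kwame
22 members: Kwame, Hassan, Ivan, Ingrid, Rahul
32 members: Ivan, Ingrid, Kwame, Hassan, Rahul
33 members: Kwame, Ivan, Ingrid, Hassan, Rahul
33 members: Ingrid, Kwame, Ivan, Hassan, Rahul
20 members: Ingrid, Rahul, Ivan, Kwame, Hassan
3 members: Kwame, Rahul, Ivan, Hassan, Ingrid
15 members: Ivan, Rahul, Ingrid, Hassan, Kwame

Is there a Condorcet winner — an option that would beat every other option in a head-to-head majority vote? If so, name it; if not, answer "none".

Checking pairwise contests:
Kwame beats Ivan 91–72.
Ivan beats Ingrid 105–58.
Ingrid beats Kwame 105–58.
Ivan beats Rahul 135–28.
Ivan beats Hassan 136–27.
Every option loses at least one head-to-head, so there is no Condorcet winner.

none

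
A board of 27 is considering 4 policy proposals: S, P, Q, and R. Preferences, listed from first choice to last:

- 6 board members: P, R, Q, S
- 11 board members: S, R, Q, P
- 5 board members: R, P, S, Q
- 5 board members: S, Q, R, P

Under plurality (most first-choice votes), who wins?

S

First-place votes: S 16, P 6, Q 0, R 5.
S has the most first-place votes.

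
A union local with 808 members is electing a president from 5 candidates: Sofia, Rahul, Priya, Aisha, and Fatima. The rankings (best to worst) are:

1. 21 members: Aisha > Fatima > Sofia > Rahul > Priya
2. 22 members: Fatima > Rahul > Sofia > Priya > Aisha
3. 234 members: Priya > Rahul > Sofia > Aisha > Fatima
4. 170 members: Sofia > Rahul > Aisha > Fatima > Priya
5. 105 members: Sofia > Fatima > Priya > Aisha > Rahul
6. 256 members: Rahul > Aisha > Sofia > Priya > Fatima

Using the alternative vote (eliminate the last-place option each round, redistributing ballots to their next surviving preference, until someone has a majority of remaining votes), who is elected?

Round 1: Sofia 275, Rahul 256, Priya 234, Aisha 21, Fatima 22. Eliminate Aisha.
Round 2: Sofia 275, Rahul 256, Priya 234, Fatima 43. Eliminate Fatima.
Round 3: Sofia 296, Rahul 278, Priya 234. Eliminate Priya.
Round 4: Sofia 296, Rahul 512. Rahul has a majority.

Rahul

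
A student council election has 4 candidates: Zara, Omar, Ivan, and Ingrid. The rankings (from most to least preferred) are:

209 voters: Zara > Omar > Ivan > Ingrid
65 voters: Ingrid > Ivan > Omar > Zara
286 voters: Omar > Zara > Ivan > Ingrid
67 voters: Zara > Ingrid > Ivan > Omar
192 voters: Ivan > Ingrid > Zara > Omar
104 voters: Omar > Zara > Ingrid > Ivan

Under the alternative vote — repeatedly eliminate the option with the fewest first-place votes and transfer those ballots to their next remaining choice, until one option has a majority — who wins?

Zara

Round 1: Zara 276, Omar 390, Ivan 192, Ingrid 65. Eliminate Ingrid.
Round 2: Zara 276, Omar 390, Ivan 257. Eliminate Ivan.
Round 3: Zara 468, Omar 455. Zara has a majority.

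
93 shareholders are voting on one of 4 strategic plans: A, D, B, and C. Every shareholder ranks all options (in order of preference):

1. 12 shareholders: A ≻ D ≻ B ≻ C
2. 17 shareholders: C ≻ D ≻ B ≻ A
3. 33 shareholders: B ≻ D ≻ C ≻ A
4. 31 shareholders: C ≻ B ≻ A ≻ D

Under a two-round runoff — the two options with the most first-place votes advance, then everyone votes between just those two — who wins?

C

Round 1 first-place votes: A 12, D 0, B 33, C 48.
C and B advance.
Runoff: C is preferred to B by 48 voters; B by 45.
C wins the runoff.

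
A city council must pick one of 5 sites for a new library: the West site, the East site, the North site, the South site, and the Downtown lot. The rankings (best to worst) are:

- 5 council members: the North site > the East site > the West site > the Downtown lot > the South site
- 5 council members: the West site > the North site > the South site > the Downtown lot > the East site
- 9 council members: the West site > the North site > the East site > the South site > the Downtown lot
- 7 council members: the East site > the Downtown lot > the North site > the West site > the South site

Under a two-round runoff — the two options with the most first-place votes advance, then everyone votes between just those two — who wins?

Round 1 first-place votes: the West site 14, the East site 7, the North site 5, the South site 0, the Downtown lot 0.
the West site and the East site advance.
Runoff: the West site is preferred to the East site by 14 voters; the East site by 12.
the West site wins the runoff.

the West site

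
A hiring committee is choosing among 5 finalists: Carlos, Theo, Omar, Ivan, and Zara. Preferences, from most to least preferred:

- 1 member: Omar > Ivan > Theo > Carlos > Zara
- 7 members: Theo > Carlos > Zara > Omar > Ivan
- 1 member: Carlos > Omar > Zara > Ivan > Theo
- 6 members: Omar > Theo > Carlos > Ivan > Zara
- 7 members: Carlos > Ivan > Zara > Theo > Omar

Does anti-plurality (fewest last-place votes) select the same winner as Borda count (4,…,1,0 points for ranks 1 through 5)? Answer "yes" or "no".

Anti-plurality — last-place votes: Carlos 0, Theo 1, Omar 7, Ivan 7, Zara 7. Winner: Carlos.
Borda — scores: Carlos 66, Theo 55, Omar 38, Ivan 31, Zara 30. Winner: Carlos.
The two methods agree.

yes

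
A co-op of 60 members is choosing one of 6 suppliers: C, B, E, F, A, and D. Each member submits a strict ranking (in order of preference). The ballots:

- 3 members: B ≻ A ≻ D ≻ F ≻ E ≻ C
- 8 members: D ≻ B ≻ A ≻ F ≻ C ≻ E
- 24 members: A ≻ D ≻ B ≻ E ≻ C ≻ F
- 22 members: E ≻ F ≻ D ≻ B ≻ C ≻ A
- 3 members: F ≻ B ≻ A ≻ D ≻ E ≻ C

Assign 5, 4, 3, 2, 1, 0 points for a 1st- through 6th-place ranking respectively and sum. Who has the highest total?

D

C: 3·0 + 8·1 + 24·1 + 22·1 + 3·0 = 54
B: 3·5 + 8·4 + 24·3 + 22·2 + 3·4 = 175
E: 3·1 + 8·0 + 24·2 + 22·5 + 3·1 = 164
F: 3·2 + 8·2 + 24·0 + 22·4 + 3·5 = 125
A: 3·4 + 8·3 + 24·5 + 22·0 + 3·3 = 165
D: 3·3 + 8·5 + 24·4 + 22·3 + 3·2 = 217
D has the highest Borda score (217).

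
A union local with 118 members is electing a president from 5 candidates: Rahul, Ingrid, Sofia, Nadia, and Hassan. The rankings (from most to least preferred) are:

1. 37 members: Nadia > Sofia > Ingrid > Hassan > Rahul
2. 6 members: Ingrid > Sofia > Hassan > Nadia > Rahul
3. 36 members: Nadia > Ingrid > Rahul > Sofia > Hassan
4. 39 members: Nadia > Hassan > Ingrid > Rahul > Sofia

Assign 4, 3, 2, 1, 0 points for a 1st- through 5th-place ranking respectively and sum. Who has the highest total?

Nadia

Rahul: 37·0 + 6·0 + 36·2 + 39·1 = 111
Ingrid: 37·2 + 6·4 + 36·3 + 39·2 = 284
Sofia: 37·3 + 6·3 + 36·1 + 39·0 = 165
Nadia: 37·4 + 6·1 + 36·4 + 39·4 = 454
Hassan: 37·1 + 6·2 + 36·0 + 39·3 = 166
Nadia has the highest Borda score (454).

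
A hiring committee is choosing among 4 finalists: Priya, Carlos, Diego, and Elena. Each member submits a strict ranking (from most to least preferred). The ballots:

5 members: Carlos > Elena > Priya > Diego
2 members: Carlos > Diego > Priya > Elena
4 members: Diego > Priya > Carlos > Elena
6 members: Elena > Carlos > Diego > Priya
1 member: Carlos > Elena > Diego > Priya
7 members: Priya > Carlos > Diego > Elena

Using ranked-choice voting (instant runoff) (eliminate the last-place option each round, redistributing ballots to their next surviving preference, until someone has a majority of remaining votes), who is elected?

Round 1: Priya 7, Carlos 8, Diego 4, Elena 6. Eliminate Diego.
Round 2: Priya 11, Carlos 8, Elena 6. Eliminate Elena.
Round 3: Priya 11, Carlos 14. Carlos has a majority.

Carlos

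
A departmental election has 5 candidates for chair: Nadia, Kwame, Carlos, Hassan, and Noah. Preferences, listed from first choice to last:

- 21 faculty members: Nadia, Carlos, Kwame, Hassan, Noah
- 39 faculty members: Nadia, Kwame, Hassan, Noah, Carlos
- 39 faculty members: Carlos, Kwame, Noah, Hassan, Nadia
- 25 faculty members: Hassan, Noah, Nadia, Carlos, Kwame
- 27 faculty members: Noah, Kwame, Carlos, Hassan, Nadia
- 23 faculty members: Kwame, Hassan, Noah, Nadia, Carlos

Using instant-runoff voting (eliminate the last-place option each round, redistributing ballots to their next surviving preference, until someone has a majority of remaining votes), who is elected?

Round 1: Nadia 60, Kwame 23, Carlos 39, Hassan 25, Noah 27. Eliminate Kwame.
Round 2: Nadia 60, Carlos 39, Hassan 48, Noah 27. Eliminate Noah.
Round 3: Nadia 60, Carlos 66, Hassan 48. Eliminate Hassan.
Round 4: Nadia 108, Carlos 66. Nadia has a majority.

Nadia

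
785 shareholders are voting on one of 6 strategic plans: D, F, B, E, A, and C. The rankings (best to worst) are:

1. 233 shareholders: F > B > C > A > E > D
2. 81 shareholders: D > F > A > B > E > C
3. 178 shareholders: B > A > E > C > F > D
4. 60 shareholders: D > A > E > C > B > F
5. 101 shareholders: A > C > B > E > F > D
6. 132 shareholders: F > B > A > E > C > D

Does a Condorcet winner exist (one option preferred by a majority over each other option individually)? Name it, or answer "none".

F

F vs D: 644–141 for F.
F vs B: 446–339 for F.
F vs E: 446–339 for F.
F vs A: 446–339 for F.
F vs C: 446–339 for F.
F beats every other option head-to-head.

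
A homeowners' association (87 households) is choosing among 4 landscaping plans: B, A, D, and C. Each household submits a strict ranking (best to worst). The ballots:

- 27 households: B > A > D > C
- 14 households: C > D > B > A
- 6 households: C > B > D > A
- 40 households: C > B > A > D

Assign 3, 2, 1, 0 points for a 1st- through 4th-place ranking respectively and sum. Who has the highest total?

B: 27·3 + 14·1 + 6·2 + 40·2 = 187
A: 27·2 + 14·0 + 6·0 + 40·1 = 94
D: 27·1 + 14·2 + 6·1 + 40·0 = 61
C: 27·0 + 14·3 + 6·3 + 40·3 = 180
B has the highest Borda score (187).

B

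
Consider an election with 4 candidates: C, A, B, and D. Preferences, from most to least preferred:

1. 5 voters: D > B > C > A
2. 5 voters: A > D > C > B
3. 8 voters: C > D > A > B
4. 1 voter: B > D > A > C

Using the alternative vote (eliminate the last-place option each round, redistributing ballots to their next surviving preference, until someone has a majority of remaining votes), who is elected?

D

Round 1: C 8, A 5, B 1, D 5. Eliminate B.
Round 2: C 8, A 5, D 6. Eliminate A.
Round 3: C 8, D 11. D has a majority.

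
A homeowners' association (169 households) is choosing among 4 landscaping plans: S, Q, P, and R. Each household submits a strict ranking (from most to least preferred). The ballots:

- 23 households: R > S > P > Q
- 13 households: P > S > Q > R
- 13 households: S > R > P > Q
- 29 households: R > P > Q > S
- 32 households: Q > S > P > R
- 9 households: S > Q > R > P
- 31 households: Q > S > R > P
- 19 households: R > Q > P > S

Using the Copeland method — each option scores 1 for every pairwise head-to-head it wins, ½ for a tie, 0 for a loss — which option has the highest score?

Q

S: beats P and R; loses to Q → score 2.
Q: beats S, P, and R → score 3.
P: loses to S, Q, and R → score 0.
R: beats P; loses to S and Q → score 1.
Q has the best pairwise record.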